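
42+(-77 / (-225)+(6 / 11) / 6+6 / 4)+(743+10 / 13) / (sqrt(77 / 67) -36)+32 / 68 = 450329616359 / 18981126450 -9669 * sqrt(5159) / 1127815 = 23.11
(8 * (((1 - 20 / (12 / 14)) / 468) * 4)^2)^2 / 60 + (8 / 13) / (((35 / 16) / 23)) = 6.47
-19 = -19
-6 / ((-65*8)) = 3 / 260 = 0.01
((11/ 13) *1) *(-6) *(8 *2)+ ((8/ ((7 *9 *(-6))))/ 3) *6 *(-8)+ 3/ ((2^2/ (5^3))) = 126367/ 9828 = 12.86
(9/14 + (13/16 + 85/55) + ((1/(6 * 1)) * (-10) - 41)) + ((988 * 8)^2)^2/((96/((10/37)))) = 500872515395632725/45584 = 10987901794393.49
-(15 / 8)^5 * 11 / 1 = -8353125 / 32768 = -254.92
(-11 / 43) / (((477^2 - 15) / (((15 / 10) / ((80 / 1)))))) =-11 / 521765440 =-0.00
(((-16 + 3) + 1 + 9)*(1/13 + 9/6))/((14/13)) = -123/28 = -4.39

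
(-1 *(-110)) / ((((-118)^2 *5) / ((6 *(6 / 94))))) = 99 / 163607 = 0.00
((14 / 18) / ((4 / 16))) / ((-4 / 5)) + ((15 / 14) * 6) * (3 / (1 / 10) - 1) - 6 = 11122 / 63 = 176.54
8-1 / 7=55 / 7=7.86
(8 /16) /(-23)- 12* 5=-2761 /46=-60.02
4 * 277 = 1108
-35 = -35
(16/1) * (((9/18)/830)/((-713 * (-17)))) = 4/5030215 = 0.00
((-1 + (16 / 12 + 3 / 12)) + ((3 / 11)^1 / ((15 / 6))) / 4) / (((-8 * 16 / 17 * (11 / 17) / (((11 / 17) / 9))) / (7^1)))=-47957 / 760320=-0.06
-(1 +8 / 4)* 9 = -27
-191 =-191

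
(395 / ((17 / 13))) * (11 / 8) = 56485 / 136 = 415.33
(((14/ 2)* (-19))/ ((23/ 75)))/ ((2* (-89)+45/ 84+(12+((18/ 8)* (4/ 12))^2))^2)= -125126400/ 7845391103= -0.02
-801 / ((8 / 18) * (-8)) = 7209 / 32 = 225.28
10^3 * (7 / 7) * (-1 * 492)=-492000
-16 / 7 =-2.29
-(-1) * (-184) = -184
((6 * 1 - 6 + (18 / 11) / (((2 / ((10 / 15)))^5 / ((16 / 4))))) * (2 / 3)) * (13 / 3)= 208 / 2673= 0.08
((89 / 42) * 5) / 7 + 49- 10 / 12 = 49.68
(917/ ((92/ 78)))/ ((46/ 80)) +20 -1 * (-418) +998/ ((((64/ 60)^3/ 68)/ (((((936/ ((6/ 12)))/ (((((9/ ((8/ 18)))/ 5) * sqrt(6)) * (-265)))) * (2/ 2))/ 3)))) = 946962/ 529 -13784875 * sqrt(6)/ 2544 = -11482.67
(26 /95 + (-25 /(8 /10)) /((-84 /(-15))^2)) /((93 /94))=-10120933 /13853280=-0.73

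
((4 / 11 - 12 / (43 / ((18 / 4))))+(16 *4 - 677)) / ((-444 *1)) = 290371 / 210012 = 1.38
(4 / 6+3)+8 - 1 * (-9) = 62 / 3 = 20.67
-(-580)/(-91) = -580/91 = -6.37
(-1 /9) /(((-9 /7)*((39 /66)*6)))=77 /3159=0.02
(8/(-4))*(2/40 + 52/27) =-3.95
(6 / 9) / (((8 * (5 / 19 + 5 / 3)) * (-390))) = -19 / 171600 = -0.00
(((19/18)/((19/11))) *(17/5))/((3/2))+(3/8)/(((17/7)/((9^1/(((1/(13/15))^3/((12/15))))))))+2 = 2357483/573750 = 4.11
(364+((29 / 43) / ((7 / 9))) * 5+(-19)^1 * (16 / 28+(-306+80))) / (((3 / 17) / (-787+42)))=-17732203175 / 903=-19636991.33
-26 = -26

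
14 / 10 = 7 / 5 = 1.40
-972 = -972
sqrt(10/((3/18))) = 2 * sqrt(15) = 7.75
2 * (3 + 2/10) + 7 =67/5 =13.40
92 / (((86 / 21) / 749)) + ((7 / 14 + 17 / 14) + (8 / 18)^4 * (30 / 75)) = 166165811582 / 9874305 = 16828.10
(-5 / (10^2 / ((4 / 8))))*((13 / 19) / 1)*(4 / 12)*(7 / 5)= -91 / 11400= -0.01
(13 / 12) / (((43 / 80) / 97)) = 25220 / 129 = 195.50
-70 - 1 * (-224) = 154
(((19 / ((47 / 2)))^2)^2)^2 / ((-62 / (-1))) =2173896069248 / 738149886514591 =0.00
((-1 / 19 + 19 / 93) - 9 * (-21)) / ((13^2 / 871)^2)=1500362959 / 298623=5024.27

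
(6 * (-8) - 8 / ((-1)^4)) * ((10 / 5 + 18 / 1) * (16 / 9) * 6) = -35840 / 3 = -11946.67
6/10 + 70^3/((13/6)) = 10290039/65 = 158308.29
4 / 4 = 1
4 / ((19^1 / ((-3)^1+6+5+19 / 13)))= 492 / 247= 1.99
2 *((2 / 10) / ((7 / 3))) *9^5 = 354294 / 35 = 10122.69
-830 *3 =-2490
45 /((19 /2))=90 /19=4.74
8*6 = 48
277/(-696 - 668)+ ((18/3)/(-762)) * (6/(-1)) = -0.16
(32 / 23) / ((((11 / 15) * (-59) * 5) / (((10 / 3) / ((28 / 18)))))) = -1440 / 104489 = -0.01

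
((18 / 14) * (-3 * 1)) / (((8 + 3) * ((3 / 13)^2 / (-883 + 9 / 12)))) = 1789203 / 308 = 5809.10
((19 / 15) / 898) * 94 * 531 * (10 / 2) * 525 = 82982025 / 449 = 184815.20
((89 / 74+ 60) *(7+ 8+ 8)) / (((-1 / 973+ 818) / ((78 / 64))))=3952825149 / 1884721984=2.10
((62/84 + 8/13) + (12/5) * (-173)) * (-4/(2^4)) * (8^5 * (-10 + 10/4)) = -2313832448/91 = -25426730.20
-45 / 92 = -0.49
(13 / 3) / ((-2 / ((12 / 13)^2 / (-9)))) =8 / 39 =0.21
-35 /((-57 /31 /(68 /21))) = 10540 /171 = 61.64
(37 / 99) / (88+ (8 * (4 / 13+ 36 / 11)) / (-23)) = 11063 / 2568024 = 0.00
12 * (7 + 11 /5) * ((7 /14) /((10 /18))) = 2484 /25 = 99.36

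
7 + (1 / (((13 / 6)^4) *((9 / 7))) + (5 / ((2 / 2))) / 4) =946545 / 114244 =8.29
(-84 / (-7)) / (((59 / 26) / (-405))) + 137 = -118277 / 59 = -2004.69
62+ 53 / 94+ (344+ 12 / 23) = 880119 / 2162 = 407.09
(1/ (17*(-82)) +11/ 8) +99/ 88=1742/ 697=2.50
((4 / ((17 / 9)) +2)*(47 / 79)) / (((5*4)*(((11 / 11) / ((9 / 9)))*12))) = 329 / 32232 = 0.01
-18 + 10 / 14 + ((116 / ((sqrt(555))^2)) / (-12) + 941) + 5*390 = 33492937 / 11655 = 2873.70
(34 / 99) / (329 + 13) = 17 / 16929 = 0.00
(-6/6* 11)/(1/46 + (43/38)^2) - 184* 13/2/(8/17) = -220565331/86498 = -2549.95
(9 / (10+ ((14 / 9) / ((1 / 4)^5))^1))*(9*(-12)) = -4374 / 7213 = -0.61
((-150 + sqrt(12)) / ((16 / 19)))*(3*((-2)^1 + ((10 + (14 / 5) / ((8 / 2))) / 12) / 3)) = 58235 / 64 - 11647*sqrt(3) / 960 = 888.91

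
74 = 74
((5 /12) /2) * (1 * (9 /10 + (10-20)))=-91 /48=-1.90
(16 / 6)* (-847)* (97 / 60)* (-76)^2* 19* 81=-162296231328 / 5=-32459246265.60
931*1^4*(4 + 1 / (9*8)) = 269059 / 72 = 3736.93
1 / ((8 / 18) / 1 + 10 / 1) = 9 / 94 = 0.10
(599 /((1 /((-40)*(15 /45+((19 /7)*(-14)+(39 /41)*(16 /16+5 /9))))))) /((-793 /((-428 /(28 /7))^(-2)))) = -0.10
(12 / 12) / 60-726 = -43559 / 60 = -725.98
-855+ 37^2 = 514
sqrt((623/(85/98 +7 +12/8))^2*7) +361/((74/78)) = 30527*sqrt(7)/459 +14079/37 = 556.48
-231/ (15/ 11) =-847/ 5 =-169.40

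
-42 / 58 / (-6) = 7 / 58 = 0.12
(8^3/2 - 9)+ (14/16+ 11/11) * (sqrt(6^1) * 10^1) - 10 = 75 * sqrt(6)/4+ 237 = 282.93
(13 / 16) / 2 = 13 / 32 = 0.41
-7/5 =-1.40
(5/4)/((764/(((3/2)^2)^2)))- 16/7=-779501/342272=-2.28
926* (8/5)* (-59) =-437072/5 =-87414.40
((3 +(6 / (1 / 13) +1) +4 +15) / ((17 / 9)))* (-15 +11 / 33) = -13332 / 17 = -784.24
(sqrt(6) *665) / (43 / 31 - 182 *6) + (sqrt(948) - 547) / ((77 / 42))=-283.06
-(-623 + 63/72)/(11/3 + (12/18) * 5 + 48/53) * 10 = 1318905/1676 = 786.94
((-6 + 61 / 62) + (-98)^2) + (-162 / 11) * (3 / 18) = 6544833 / 682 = 9596.53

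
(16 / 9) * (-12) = -21.33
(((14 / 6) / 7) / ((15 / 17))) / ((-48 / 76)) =-323 / 540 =-0.60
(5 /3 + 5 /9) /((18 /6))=20 /27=0.74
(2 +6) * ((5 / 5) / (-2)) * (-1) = 4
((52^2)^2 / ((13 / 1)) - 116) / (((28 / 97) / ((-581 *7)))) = -7922610703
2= 2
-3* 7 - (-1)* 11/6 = -19.17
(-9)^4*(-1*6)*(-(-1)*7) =-275562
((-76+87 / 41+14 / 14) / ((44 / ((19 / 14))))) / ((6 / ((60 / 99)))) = -7885 / 34727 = -0.23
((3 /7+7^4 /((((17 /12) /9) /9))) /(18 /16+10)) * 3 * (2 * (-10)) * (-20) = 14807852.71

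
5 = 5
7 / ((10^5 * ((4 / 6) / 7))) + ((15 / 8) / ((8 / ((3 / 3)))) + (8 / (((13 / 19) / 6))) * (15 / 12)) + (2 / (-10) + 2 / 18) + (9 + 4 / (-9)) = 375936929 / 3900000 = 96.39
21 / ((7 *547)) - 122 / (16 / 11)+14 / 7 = -358261 / 4376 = -81.87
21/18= 7/6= 1.17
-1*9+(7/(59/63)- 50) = -3040/59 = -51.53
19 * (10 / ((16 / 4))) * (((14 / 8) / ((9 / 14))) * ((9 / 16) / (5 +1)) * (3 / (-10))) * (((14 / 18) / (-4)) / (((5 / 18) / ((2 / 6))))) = 6517 / 7680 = 0.85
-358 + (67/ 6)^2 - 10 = -8759/ 36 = -243.31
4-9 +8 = 3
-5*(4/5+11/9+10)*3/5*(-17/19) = 9197/285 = 32.27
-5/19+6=109/19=5.74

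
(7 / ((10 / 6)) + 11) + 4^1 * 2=116 / 5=23.20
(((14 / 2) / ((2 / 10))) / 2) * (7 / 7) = 35 / 2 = 17.50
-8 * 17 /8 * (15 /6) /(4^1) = -85 /8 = -10.62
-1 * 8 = -8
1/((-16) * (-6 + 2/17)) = 17/1600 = 0.01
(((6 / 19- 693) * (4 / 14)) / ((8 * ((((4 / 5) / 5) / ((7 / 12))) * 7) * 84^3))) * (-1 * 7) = 109675 / 720728064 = 0.00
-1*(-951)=951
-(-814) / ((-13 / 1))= -814 / 13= -62.62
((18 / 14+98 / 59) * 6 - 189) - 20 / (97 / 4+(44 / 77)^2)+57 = -229048798 / 1989421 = -115.13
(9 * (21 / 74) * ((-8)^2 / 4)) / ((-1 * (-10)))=756 / 185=4.09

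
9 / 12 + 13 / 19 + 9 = 793 / 76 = 10.43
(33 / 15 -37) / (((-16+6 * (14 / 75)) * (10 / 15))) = 435 / 124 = 3.51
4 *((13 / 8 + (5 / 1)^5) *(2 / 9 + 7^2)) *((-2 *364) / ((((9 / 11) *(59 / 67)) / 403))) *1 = -1197963061331036 / 4779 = -250672329217.63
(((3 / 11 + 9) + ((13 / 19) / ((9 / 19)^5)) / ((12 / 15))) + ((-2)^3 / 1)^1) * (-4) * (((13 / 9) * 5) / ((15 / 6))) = -2508642734 / 5845851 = -429.13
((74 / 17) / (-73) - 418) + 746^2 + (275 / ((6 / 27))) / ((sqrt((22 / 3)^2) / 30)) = 1392800213 / 2482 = 561160.44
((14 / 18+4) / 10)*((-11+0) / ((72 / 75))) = -2365 / 432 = -5.47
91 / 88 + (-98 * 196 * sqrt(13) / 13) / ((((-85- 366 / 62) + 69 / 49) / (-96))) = 91 / 88- 2800987392 * sqrt(13) / 1767259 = -5713.52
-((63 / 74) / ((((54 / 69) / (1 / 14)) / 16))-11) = 361 / 37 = 9.76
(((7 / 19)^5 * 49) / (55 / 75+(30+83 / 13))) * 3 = 68824665 / 2560286366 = 0.03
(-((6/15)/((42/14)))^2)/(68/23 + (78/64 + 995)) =-2944/165463425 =-0.00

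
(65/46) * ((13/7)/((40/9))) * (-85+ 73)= -4563/644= -7.09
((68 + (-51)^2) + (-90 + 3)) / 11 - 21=2351 / 11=213.73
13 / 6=2.17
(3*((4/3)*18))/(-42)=-12/7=-1.71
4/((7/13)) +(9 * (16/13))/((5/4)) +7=10597/455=23.29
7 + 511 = 518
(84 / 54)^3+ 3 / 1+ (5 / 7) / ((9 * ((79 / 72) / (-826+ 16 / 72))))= -21352837 / 403137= -52.97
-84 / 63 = -4 / 3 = -1.33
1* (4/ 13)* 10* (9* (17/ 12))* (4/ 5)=408/ 13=31.38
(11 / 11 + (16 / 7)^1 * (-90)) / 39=-1433 / 273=-5.25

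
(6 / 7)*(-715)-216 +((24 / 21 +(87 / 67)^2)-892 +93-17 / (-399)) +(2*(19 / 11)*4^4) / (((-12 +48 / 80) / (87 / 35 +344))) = -561589690561 / 19702221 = -28503.88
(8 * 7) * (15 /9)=280 /3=93.33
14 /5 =2.80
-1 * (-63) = 63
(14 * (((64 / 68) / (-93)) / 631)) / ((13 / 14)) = -3136 / 12968943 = -0.00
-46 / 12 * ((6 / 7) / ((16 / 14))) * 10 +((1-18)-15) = -243 / 4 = -60.75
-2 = -2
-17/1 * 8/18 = -68/9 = -7.56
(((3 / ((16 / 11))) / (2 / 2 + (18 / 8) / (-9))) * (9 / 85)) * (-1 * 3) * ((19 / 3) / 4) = -1881 / 1360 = -1.38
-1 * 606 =-606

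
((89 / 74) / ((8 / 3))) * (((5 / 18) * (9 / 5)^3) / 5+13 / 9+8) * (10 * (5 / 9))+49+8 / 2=6191891 / 79920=77.48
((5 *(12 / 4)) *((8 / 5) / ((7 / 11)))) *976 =257664 / 7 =36809.14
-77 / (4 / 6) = -231 / 2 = -115.50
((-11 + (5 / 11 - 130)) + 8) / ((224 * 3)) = -243 / 1232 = -0.20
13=13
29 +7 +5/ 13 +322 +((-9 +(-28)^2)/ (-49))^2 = 18994384/ 31213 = 608.54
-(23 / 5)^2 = -529 / 25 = -21.16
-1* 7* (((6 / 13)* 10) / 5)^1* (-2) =168 / 13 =12.92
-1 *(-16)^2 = -256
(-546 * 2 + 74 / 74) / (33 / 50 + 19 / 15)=-163650 / 289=-566.26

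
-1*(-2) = 2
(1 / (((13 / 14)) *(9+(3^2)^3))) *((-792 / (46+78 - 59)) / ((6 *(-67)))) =308 / 6963645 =0.00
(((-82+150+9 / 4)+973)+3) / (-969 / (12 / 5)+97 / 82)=-57195 / 22007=-2.60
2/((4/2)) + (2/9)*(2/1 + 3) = 19/9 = 2.11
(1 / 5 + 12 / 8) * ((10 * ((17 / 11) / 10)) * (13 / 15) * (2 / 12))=3757 / 9900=0.38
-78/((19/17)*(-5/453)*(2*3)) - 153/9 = 98498/95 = 1036.82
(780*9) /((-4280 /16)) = -2808 /107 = -26.24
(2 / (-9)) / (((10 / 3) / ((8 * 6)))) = -16 / 5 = -3.20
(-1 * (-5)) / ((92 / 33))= 1.79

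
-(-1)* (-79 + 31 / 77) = -6052 / 77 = -78.60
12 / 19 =0.63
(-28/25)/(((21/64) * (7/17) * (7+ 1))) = -544/525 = -1.04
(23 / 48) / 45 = 23 / 2160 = 0.01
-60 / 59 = -1.02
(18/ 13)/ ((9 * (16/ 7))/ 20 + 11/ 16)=10080/ 12493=0.81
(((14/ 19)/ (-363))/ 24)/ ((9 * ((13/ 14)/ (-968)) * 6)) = 98/ 60021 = 0.00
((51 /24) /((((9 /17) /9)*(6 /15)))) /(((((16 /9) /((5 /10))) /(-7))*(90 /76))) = -38437 /256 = -150.14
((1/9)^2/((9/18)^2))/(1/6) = 8/27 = 0.30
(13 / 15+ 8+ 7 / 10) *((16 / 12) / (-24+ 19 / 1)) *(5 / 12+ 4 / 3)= -2009 / 450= -4.46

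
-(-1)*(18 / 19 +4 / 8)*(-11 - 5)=-440 / 19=-23.16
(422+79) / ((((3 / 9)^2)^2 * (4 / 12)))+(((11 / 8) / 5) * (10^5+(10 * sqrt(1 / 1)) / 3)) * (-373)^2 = 45915561335 / 12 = 3826296777.92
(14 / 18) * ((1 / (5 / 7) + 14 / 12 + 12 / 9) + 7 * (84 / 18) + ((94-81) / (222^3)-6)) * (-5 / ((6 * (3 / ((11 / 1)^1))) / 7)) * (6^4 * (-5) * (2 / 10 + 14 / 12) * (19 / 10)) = 702106911748781 / 82057860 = 8556242.04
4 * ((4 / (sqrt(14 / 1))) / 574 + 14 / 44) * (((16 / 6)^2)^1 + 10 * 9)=3496 * sqrt(14) / 18081 + 12236 / 99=124.32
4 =4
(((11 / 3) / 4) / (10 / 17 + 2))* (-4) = -17 / 12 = -1.42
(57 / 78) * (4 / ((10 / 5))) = 19 / 13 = 1.46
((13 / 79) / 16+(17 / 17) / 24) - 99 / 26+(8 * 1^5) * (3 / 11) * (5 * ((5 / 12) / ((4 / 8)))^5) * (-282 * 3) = -6039734719 / 1626768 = -3712.72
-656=-656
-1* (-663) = 663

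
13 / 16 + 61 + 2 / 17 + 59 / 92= 62.57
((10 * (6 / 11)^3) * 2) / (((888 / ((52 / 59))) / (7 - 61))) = -0.17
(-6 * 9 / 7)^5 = -459165024 / 16807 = -27319.87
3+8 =11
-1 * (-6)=6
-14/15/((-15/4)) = 56/225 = 0.25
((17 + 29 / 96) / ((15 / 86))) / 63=71423 / 45360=1.57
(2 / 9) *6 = 4 / 3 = 1.33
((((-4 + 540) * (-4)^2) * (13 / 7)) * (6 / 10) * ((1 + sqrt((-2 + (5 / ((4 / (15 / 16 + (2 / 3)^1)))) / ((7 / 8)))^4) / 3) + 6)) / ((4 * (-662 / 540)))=-4533555 / 331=-13696.54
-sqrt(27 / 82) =-3 * sqrt(246) / 82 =-0.57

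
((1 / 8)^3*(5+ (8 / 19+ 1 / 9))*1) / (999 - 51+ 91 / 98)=3311 / 290782080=0.00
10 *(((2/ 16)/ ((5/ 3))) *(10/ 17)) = 15/ 34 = 0.44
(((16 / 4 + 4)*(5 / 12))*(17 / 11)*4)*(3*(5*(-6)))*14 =-285600 / 11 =-25963.64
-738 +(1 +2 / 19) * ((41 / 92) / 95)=-122551419 / 166060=-737.99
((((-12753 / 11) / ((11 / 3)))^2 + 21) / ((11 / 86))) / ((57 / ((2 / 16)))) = 10492419551 / 6119938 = 1714.47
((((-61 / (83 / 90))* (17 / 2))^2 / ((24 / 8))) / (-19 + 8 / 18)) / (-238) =23.86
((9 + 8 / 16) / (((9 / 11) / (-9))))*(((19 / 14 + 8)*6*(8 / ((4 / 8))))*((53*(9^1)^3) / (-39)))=8462739384 / 91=92997136.09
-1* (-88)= 88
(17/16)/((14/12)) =51/56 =0.91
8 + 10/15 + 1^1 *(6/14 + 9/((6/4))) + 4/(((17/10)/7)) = 11269/357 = 31.57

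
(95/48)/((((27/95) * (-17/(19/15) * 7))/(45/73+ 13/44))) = -100450055/1486102464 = -0.07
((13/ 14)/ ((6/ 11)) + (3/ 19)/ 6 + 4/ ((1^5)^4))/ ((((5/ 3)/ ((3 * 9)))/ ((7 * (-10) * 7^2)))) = -12096189/ 38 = -318320.76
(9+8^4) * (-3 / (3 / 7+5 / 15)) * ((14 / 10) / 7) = -51723 / 16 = -3232.69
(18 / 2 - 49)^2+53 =1653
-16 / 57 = -0.28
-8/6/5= -4/15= -0.27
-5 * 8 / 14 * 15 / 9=-100 / 21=-4.76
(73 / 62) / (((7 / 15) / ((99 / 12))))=36135 / 1736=20.82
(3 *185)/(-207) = -185/69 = -2.68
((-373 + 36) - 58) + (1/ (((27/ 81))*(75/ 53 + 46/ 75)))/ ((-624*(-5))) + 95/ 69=-45550089785/ 115720176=-393.62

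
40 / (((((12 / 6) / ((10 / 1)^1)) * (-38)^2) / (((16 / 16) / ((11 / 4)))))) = 200 / 3971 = 0.05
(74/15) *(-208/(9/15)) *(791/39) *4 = -3746176/27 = -138747.26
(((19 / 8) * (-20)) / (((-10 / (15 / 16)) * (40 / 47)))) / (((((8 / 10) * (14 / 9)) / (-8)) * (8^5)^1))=-120555 / 117440512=-0.00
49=49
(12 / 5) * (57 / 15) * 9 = 2052 / 25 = 82.08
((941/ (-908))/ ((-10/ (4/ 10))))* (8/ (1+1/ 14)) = 26348/ 85125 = 0.31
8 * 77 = 616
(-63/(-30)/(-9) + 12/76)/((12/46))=-989/3420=-0.29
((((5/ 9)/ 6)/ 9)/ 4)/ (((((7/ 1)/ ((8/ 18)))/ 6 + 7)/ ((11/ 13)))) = 5/ 22113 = 0.00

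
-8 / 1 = -8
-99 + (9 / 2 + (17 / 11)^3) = -90.81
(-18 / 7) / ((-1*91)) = 18 / 637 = 0.03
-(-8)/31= 0.26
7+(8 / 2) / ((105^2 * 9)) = 694579 / 99225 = 7.00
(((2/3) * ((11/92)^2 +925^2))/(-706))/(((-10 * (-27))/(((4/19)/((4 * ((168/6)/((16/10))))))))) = -7242010121/804687080400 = -0.01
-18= -18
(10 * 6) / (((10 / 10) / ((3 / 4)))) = 45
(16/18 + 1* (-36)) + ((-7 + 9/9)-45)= -775/9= -86.11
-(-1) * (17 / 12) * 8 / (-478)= -17 / 717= -0.02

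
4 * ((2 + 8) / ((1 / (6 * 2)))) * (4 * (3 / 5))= 1152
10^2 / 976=0.10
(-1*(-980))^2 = 960400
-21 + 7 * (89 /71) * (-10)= -7721 /71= -108.75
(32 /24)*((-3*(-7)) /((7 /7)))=28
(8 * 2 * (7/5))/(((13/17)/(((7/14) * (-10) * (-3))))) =439.38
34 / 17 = 2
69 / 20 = 3.45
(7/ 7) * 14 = 14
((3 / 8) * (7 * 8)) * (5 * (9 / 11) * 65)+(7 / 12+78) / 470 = 346447373 / 62040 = 5584.26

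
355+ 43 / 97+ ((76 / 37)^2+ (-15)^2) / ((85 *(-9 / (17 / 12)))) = 25457767583 / 71708220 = 355.02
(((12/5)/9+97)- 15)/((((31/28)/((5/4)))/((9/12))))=4319/62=69.66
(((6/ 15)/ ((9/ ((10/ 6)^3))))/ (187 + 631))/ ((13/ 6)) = 50/ 430677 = 0.00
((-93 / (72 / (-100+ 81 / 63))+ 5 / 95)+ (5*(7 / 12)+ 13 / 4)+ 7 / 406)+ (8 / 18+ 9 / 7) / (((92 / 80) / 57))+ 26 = 522681349 / 2129064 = 245.50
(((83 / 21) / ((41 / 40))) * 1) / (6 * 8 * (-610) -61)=-3320 / 25262601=-0.00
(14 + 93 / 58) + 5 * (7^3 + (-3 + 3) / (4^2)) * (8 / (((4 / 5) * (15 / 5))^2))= 625760 / 261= 2397.55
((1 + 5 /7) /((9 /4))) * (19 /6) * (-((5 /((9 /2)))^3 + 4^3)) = -157.72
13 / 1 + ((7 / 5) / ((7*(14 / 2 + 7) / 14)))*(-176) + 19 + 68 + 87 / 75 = 1649 / 25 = 65.96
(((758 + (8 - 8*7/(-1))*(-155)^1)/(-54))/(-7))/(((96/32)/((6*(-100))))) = 101800/21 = 4847.62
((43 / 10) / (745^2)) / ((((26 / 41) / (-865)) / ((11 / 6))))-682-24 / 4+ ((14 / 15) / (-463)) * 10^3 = -55324740323107 / 80176691400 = -690.04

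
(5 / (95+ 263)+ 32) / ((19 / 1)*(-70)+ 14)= -11461 / 471128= -0.02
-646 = -646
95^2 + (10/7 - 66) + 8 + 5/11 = 8968.88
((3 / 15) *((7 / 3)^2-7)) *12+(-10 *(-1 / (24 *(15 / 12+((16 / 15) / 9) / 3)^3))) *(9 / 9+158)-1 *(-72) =13559976462256 / 136743464535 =99.16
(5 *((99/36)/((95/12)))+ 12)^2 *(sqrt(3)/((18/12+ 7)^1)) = 136242 *sqrt(3)/6137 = 38.45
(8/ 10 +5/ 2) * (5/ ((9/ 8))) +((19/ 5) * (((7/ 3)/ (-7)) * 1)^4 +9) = 9604/ 405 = 23.71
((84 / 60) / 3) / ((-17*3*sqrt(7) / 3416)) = -3416*sqrt(7) / 765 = -11.81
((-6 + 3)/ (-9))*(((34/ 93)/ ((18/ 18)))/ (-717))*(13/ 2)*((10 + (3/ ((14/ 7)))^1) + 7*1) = -8177/ 400086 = -0.02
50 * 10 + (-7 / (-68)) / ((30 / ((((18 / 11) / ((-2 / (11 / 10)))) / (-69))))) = 78200007 / 156400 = 500.00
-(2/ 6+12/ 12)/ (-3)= 0.44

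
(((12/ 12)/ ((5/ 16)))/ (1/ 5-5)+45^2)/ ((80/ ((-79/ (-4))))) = 479767/ 960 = 499.76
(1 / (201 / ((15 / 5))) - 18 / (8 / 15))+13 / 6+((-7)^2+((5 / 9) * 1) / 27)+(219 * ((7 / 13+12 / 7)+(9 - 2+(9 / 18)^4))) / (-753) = 87720409201 / 5949989136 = 14.74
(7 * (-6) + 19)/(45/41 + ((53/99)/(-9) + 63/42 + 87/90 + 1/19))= -79820235/12345676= -6.47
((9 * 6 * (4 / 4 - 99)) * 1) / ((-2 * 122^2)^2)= -1323 / 221533456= -0.00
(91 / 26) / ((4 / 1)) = 7 / 8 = 0.88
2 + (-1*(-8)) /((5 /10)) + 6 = 24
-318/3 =-106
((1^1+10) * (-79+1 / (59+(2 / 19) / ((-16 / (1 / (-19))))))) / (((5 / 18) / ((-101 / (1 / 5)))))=269136263682 / 170393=1579503.05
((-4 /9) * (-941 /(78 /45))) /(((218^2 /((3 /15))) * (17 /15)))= 4705 /5251402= 0.00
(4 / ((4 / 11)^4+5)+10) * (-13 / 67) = -10311262 / 4921887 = -2.09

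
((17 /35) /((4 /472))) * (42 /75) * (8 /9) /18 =16048 /10125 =1.58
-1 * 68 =-68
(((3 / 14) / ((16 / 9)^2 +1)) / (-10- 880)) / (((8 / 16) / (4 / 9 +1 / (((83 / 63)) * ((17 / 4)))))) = -106812 / 1481204305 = -0.00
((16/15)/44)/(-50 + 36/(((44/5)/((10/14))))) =-28/54375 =-0.00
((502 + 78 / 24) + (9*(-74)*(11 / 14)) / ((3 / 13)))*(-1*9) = 444105 / 28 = 15860.89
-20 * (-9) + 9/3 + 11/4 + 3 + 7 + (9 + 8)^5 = 5680211/4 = 1420052.75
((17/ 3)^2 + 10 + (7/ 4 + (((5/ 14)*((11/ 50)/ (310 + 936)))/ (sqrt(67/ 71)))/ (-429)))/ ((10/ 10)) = 1579/ 36 - sqrt(4757)/ 455811720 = 43.86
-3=-3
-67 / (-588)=0.11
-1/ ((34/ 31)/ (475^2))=-6994375/ 34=-205716.91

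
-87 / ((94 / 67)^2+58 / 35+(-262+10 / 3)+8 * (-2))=41007015 / 127753894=0.32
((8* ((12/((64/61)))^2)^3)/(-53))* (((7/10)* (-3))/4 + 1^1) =-713608705274211/4445962240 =-160507.14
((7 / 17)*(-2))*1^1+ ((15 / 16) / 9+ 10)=7573 / 816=9.28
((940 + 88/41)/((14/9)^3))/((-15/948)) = -1112312574/70315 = -15818.99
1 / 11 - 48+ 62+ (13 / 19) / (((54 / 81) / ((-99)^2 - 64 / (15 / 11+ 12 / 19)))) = 583349373 / 58102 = 10040.09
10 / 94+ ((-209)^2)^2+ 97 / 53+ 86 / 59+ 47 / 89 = 24957489160356882 / 13080241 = 1908029764.92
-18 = -18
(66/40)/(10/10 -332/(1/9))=-33/59740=-0.00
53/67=0.79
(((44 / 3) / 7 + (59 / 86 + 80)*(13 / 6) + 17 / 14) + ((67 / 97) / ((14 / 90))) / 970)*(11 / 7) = 279.92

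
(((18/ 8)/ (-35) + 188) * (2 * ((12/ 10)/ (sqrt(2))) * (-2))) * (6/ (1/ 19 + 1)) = -4499181 * sqrt(2)/ 1750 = -3635.89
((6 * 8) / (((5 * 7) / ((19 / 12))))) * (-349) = -26524 / 35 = -757.83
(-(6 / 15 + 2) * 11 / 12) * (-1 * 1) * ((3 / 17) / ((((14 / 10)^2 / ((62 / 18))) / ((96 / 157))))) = 54560 / 130781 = 0.42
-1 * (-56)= 56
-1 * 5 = -5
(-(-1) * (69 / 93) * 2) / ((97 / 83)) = 1.27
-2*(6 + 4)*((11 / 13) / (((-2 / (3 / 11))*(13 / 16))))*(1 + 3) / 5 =2.27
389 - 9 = 380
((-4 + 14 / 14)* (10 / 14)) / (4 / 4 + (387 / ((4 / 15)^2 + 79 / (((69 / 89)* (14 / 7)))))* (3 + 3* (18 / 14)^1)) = -7920915 / 195958027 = -0.04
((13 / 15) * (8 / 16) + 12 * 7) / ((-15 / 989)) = -2505137 / 450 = -5566.97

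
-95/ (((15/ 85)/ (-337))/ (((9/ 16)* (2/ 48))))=544255/ 128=4251.99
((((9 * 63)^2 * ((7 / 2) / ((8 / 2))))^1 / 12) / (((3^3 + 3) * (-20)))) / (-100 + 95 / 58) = 1035909 / 2608000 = 0.40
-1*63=-63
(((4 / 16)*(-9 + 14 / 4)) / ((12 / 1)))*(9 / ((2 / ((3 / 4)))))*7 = -693 / 256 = -2.71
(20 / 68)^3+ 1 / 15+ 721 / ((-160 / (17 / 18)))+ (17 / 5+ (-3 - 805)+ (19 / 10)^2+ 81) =-724.15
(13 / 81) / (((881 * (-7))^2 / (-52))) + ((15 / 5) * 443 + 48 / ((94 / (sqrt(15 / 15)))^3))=1329.00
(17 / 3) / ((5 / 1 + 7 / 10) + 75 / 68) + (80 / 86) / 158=19773440 / 23571783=0.84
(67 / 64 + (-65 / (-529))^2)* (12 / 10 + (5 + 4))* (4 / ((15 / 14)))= 2263349893 / 55968200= 40.44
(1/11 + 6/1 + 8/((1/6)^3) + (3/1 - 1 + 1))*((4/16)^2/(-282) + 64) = 1379439959/12408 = 111173.43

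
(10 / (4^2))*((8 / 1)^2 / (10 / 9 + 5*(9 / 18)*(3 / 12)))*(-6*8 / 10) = -13824 / 125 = -110.59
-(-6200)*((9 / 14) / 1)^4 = 5084775 / 4802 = 1058.89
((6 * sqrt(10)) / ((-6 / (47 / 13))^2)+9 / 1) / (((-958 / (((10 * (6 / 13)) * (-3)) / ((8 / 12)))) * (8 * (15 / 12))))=19881 * sqrt(10) / 4209452+243 / 12454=0.03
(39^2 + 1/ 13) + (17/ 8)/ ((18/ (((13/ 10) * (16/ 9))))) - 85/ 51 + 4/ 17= 272080591/ 179010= 1519.92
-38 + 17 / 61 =-2301 / 61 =-37.72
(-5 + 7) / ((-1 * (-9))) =2 / 9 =0.22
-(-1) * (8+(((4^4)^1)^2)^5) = 1208925819614629174706184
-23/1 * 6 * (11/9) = -506/3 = -168.67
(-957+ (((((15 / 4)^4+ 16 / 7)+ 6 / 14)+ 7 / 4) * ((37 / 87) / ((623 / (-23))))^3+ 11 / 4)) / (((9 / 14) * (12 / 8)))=-272284191843584137741 / 275147541070734528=-989.59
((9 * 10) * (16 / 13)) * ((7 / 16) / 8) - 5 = 55 / 52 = 1.06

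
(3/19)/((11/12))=36/209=0.17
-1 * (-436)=436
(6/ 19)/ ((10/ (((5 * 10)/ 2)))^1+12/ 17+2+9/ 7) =1190/ 16549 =0.07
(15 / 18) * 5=25 / 6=4.17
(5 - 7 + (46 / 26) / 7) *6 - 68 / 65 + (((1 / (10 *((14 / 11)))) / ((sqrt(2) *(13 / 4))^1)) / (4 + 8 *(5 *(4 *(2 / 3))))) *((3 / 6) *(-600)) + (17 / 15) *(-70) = -124028 / 1365 - 495 *sqrt(2) / 15106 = -90.91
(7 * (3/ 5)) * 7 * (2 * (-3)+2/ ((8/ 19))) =-147/ 4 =-36.75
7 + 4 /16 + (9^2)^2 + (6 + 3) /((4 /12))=26381 /4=6595.25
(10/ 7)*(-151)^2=228010/ 7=32572.86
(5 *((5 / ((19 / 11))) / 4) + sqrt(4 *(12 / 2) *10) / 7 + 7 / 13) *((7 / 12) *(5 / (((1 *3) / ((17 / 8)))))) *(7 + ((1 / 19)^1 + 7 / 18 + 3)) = 303535 *sqrt(15) / 24624 + 2908775905 / 32438016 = 137.41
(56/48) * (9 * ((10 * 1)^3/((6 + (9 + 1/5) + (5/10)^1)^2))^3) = 10500000000000000/14976071831449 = 701.12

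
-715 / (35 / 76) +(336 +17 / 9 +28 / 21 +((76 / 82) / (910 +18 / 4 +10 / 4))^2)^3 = 80367840186087075687988426363867010333 / 2058954183448771284724589768241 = 39033331.01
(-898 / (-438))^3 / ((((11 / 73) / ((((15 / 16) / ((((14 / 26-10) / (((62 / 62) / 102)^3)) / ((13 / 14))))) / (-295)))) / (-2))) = -0.00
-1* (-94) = 94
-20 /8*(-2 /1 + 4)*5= -25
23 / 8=2.88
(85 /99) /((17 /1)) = 0.05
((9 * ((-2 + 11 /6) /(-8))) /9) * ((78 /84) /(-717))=-13 /481824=-0.00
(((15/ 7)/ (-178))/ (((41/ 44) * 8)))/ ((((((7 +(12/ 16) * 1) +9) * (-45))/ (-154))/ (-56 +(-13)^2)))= -0.04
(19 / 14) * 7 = 19 / 2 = 9.50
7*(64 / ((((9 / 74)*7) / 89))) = 421504 / 9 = 46833.78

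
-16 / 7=-2.29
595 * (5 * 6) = 17850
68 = 68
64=64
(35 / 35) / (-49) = -1 / 49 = -0.02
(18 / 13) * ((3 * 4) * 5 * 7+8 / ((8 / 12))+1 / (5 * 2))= 38889 / 65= 598.29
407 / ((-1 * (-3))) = 407 / 3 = 135.67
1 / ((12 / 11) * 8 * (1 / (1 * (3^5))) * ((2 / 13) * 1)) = 11583 / 64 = 180.98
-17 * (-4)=68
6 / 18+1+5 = 19 / 3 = 6.33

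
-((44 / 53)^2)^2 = -3748096 / 7890481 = -0.48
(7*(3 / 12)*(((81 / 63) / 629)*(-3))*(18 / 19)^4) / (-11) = 708588 / 901690999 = 0.00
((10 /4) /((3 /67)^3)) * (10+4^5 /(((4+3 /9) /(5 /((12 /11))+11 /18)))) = 36288559765 /1053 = 34462070.05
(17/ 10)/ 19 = 17/ 190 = 0.09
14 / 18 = 7 / 9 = 0.78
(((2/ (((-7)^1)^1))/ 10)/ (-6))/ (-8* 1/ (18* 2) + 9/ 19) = 57/ 3010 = 0.02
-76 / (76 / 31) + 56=25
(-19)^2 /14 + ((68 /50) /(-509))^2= 58455166809 /2266958750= 25.79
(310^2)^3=887503681000000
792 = 792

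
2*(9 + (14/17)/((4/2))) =320/17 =18.82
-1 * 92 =-92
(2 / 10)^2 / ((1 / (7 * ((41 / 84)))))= 41 / 300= 0.14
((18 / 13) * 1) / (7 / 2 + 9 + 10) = 4 / 65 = 0.06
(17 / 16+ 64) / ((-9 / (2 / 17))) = -347 / 408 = -0.85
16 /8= 2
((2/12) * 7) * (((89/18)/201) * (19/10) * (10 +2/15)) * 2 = 449806/407025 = 1.11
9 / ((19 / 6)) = 54 / 19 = 2.84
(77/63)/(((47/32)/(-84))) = -9856/141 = -69.90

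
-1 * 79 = -79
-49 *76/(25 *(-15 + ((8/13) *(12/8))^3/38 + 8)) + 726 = 5443217482/7283425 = 747.34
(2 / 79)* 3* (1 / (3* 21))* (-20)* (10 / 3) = -400 / 4977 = -0.08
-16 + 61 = 45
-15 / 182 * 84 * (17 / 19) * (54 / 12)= -6885 / 247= -27.87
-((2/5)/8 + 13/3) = -263/60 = -4.38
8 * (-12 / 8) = -12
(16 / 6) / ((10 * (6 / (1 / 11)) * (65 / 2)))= 4 / 32175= 0.00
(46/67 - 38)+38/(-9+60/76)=-219187/5226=-41.94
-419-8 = -427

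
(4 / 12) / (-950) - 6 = -6.00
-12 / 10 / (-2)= 3 / 5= 0.60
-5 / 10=-1 / 2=-0.50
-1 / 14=-0.07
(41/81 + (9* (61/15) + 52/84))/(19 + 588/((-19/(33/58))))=4533077/167265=27.10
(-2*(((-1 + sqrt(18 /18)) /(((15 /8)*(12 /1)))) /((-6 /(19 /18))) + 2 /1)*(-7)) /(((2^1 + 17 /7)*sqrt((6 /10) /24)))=392*sqrt(10) /31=39.99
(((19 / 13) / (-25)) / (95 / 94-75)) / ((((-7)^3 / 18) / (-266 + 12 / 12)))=1703844 / 155061725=0.01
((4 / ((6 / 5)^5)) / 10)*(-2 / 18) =-625 / 34992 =-0.02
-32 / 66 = -16 / 33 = -0.48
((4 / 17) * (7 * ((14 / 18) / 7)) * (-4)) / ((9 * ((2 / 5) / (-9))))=280 / 153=1.83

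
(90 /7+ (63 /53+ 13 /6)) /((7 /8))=144356 /7791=18.53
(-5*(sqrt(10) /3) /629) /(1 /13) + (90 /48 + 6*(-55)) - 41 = -369.23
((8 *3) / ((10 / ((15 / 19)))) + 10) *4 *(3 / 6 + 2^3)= 7684 / 19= 404.42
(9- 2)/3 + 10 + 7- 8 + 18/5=224/15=14.93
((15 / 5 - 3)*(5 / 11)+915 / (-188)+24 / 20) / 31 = -3447 / 29140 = -0.12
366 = 366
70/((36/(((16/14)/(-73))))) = -20/657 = -0.03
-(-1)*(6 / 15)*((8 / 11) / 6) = 8 / 165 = 0.05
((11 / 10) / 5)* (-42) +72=1569 / 25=62.76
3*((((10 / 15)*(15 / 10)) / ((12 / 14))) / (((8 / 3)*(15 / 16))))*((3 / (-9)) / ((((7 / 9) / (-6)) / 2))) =7.20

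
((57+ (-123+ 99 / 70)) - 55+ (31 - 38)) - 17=-10051 / 70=-143.59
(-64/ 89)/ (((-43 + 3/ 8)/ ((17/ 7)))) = 8704/ 212443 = 0.04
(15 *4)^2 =3600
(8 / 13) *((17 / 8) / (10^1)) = 17 / 130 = 0.13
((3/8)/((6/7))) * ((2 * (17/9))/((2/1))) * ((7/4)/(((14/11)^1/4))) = 4.55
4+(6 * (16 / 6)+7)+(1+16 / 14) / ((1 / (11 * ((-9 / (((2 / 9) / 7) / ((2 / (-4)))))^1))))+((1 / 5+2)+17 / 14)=472033 / 140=3371.66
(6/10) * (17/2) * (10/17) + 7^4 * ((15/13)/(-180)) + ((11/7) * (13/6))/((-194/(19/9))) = -2961971/238329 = -12.43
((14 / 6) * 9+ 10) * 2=62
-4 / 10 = -0.40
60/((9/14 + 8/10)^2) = 294000/10201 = 28.82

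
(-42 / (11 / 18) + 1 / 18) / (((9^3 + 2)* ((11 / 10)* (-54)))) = 67985 / 42987186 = 0.00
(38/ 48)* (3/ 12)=19/ 96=0.20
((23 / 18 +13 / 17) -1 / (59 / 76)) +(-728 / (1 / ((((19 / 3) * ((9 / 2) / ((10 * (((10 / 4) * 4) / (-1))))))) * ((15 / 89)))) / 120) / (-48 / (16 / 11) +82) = 855152707 / 1124764200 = 0.76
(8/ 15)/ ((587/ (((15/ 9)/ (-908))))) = -2/ 1199241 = -0.00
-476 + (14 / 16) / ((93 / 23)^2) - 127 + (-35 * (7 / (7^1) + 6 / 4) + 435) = -17674853 / 69192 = -255.45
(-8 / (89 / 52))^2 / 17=1.29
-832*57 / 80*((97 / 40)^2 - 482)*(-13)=-7338332703 / 2000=-3669166.35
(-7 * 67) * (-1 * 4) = 1876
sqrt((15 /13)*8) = 3.04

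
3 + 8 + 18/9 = 13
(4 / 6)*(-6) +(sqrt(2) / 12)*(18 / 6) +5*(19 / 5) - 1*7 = sqrt(2) / 4 +8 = 8.35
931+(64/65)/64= 60516/65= 931.02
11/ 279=0.04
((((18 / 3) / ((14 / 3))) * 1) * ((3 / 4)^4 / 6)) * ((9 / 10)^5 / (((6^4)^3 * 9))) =3 / 1468006400000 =0.00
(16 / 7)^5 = 1048576 / 16807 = 62.39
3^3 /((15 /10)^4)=16 /3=5.33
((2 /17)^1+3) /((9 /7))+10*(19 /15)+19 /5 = 14452 /765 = 18.89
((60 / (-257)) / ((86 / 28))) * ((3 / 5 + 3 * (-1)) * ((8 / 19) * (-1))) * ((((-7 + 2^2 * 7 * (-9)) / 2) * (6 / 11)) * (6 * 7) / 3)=175440384 / 2309659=75.96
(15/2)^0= 1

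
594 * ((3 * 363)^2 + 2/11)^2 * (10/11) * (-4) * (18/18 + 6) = -2573053484213857680/121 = -21264904828213699.83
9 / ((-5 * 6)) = -3 / 10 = -0.30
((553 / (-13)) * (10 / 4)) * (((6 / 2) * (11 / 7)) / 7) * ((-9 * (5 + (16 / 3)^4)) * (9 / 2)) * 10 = 4297704675 / 182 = 23613761.95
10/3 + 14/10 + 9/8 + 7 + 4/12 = 1583/120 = 13.19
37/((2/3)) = 111/2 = 55.50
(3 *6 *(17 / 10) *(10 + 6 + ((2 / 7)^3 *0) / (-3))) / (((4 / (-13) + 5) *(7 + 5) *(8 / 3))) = 1989 / 610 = 3.26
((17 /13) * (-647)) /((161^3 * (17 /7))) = -0.00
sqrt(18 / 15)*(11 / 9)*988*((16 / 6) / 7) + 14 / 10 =7 / 5 + 86944*sqrt(30) / 945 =505.33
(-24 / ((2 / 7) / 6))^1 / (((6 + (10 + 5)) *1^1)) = -24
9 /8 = 1.12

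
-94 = -94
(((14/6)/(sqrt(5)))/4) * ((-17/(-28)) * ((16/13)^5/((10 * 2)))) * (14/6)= 1949696 * sqrt(5)/83540925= 0.05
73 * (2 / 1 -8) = -438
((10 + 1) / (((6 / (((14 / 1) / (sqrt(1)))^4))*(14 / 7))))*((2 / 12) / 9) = 52822 / 81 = 652.12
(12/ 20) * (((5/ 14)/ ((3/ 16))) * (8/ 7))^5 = 671088640000/ 22880495169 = 29.33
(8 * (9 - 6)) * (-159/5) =-3816/5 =-763.20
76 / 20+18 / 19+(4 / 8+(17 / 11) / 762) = 2090021 / 398145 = 5.25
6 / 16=3 / 8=0.38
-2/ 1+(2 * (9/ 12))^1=-1/ 2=-0.50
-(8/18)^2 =-16/81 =-0.20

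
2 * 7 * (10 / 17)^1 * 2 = 280 / 17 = 16.47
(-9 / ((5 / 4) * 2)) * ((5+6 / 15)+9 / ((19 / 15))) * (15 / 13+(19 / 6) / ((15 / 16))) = -204.01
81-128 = -47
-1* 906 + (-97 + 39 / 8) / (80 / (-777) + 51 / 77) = -5850261 / 5464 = -1070.69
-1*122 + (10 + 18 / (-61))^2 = -103498 / 3721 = -27.81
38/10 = 19/5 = 3.80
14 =14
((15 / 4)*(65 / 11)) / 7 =975 / 308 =3.17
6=6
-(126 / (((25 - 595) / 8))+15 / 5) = -117 / 95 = -1.23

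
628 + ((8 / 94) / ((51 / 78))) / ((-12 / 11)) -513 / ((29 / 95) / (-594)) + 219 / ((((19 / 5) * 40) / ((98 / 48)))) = 84431282625601 / 84527808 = 998858.06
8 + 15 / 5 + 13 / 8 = 101 / 8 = 12.62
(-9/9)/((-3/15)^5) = 3125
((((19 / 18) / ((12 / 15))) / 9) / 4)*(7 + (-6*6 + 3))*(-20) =6175 / 324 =19.06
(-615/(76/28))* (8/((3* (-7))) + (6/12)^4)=21935/304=72.15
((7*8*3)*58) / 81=3248 / 27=120.30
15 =15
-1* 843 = -843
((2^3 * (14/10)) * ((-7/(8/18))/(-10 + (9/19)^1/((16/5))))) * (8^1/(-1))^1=-2145024/14975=-143.24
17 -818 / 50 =16 / 25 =0.64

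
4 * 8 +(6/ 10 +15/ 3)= 188/ 5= 37.60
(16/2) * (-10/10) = -8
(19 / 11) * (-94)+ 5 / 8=-14233 / 88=-161.74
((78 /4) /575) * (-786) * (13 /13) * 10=-30654 /115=-266.56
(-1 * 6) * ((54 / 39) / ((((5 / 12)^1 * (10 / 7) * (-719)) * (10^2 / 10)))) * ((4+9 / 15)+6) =120204 / 5841875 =0.02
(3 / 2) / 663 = 1 / 442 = 0.00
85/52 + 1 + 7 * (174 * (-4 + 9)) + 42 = 319001/52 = 6134.63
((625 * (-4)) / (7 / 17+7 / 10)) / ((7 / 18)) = -5782.31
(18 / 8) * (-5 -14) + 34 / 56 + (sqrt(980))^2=6565 / 7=937.86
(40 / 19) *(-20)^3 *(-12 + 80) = -1145263.16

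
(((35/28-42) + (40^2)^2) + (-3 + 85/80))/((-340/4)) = -40959317/1360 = -30117.14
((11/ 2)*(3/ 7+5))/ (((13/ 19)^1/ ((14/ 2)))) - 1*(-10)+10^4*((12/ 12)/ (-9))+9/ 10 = -929857/ 1170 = -794.75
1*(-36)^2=1296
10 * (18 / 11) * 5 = 900 / 11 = 81.82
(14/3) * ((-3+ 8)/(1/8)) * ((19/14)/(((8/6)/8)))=1520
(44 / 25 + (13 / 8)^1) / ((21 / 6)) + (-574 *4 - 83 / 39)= -2297.16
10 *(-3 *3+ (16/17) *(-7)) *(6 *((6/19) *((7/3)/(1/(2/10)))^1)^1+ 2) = -145220/323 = -449.60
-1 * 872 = -872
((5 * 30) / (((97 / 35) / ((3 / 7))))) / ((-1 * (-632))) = 1125 / 30652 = 0.04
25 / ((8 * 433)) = 25 / 3464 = 0.01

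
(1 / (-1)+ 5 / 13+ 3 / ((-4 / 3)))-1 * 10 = -669 / 52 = -12.87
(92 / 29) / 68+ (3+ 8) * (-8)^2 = 347095 / 493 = 704.05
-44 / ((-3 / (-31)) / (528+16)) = -742016 / 3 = -247338.67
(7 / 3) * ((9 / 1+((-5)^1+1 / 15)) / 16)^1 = 427 / 720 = 0.59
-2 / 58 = -1 / 29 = -0.03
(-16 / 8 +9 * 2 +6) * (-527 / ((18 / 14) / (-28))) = 2272424 / 9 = 252491.56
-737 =-737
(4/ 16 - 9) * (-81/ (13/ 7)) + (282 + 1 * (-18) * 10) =25149/ 52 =483.63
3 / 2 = 1.50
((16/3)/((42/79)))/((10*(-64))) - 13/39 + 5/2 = 10841/5040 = 2.15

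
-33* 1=-33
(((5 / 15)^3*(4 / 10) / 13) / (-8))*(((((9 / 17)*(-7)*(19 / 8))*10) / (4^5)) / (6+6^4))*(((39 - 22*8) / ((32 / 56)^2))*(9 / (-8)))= 127547 / 28735176704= 0.00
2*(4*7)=56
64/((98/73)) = 2336/49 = 47.67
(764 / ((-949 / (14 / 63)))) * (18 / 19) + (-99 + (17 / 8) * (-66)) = -17267891 / 72124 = -239.42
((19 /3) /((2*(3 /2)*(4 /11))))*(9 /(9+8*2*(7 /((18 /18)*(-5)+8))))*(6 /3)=627 /278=2.26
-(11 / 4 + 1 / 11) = -125 / 44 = -2.84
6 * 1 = 6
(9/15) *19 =57/5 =11.40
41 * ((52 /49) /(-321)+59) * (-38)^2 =54938884636 /15729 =3492840.27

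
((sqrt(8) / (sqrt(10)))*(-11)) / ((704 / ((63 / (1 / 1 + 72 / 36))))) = -21*sqrt(5) / 160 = -0.29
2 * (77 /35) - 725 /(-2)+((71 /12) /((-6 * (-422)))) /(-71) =55739443 /151920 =366.90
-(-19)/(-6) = -19/6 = -3.17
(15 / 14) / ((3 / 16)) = 40 / 7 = 5.71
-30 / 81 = -10 / 27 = -0.37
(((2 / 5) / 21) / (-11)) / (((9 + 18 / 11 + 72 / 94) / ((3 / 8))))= -47 / 825300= -0.00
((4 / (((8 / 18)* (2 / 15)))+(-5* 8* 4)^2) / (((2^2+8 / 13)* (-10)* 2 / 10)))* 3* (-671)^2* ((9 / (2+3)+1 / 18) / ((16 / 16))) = -10035717457337 / 1440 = -6969248234.26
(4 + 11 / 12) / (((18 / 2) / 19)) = 1121 / 108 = 10.38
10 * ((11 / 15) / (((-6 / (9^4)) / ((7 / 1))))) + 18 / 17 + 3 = -954192 / 17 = -56128.94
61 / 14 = 4.36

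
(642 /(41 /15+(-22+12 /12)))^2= 23184225 /18769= 1235.24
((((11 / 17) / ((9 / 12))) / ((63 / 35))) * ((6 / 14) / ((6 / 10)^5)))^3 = 324951171875000000 / 17627358343214277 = 18.43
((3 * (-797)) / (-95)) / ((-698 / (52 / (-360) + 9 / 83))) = 214393 / 165111900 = 0.00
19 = 19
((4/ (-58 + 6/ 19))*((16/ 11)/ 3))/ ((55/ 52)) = -7904/ 248655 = -0.03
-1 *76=-76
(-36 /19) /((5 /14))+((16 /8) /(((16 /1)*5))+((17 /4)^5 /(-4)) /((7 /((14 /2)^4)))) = -46268095001 /389120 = -118904.44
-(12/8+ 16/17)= -83/34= -2.44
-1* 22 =-22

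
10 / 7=1.43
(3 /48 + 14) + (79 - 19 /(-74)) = 55245 /592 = 93.32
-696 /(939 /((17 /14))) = -1972 /2191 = -0.90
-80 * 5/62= -200/31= -6.45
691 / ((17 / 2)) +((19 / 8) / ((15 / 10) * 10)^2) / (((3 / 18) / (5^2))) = 16907 / 204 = 82.88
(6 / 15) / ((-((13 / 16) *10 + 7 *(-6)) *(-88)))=-2 / 14905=-0.00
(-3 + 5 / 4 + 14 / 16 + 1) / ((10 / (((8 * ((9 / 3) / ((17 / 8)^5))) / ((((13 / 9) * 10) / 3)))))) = 663552 / 461453525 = 0.00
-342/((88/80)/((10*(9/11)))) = -307800/121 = -2543.80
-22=-22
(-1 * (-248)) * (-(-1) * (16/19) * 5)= 19840/19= 1044.21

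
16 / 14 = 8 / 7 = 1.14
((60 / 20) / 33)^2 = 1 / 121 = 0.01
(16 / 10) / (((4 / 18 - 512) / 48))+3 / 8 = 20721 / 92120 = 0.22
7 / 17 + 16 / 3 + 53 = 2996 / 51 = 58.75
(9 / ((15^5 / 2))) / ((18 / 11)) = 11 / 759375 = 0.00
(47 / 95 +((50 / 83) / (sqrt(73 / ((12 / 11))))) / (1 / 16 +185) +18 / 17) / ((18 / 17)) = 13600 * sqrt(2409) / 1776129201 +2509 / 1710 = 1.47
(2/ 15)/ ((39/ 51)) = 34/ 195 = 0.17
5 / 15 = 1 / 3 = 0.33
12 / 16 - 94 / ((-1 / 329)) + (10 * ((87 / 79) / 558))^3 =49059644250966061 / 1586317483692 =30926.75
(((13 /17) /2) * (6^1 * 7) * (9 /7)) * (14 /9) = 546 /17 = 32.12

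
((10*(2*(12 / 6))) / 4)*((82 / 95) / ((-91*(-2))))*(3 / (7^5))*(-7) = -0.00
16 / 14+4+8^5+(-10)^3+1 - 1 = 222412 / 7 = 31773.14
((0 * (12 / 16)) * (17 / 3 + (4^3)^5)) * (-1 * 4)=0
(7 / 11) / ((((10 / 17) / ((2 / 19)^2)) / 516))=6.19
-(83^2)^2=-47458321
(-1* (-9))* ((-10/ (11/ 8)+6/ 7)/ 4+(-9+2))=-77.44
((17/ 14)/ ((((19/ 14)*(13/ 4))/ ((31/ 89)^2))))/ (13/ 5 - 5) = -81685/ 5869461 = -0.01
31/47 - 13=-580/47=-12.34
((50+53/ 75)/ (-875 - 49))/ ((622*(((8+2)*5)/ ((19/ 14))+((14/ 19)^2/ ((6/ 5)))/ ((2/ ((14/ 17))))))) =-23339011/ 9795232986000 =-0.00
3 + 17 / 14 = 59 / 14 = 4.21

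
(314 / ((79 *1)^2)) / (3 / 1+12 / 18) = 942 / 68651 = 0.01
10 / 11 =0.91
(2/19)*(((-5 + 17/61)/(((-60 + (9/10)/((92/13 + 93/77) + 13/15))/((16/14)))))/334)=11108352/391294660099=0.00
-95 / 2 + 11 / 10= -232 / 5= -46.40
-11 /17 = -0.65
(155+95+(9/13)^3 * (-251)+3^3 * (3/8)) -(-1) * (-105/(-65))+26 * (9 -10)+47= 199.45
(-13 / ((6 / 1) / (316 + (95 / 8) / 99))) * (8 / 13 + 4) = -1251835 / 396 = -3161.20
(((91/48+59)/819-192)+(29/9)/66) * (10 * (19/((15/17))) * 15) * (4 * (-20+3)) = 759347452315/18018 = 42143825.75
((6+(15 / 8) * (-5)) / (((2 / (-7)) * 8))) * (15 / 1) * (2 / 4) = 2835 / 256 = 11.07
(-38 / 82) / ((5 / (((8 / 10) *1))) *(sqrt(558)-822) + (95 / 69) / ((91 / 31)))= 0.00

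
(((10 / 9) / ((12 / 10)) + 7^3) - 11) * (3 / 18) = 8989 / 162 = 55.49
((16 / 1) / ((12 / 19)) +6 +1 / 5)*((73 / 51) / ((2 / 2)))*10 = 69058 / 153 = 451.36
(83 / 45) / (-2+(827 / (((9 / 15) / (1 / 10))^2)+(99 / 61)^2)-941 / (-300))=37210 / 539513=0.07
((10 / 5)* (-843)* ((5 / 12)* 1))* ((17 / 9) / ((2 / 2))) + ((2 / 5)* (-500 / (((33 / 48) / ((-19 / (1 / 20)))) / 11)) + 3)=21864169 / 18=1214676.06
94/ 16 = 47/ 8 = 5.88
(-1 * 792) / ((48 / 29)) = -478.50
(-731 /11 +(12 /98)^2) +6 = -1596269 /26411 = -60.44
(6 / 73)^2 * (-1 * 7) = -252 / 5329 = -0.05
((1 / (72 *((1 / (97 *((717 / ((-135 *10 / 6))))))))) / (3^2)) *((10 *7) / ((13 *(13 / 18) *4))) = -162281 / 182520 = -0.89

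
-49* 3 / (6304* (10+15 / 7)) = -1029 / 535840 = -0.00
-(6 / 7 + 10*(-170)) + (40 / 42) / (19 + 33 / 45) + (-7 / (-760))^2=254196285491 / 149598400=1699.19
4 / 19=0.21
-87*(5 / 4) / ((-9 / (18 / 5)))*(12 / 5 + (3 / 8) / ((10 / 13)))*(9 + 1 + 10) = 20097 / 8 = 2512.12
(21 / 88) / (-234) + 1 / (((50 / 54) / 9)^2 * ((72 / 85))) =95697871 / 858000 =111.54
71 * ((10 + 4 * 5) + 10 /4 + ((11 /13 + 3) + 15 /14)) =241755 /91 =2656.65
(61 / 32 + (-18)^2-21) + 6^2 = 10909 / 32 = 340.91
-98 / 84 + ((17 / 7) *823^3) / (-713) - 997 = -56888951333 / 29946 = -1899717.87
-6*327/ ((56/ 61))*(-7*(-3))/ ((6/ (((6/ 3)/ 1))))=-14960.25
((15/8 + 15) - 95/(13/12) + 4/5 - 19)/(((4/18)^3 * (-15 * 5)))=11248227/104000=108.16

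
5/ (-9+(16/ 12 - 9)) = -3/ 10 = -0.30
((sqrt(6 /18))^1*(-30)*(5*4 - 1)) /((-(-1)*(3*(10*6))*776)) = -19*sqrt(3) /13968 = -0.00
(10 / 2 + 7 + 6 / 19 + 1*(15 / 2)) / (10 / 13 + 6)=9789 / 3344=2.93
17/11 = 1.55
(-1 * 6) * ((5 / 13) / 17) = -30 / 221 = -0.14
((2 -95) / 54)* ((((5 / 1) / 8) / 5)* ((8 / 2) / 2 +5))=-217 / 144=-1.51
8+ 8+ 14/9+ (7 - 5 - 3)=149/9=16.56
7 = 7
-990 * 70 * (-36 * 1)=2494800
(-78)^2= 6084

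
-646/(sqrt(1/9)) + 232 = -1706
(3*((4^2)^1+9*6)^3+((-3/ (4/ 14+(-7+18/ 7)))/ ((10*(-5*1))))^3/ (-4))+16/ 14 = 87837081056064827/ 85361500000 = 1029001.14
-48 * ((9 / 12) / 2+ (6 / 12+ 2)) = -138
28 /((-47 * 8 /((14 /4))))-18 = -3433 /188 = -18.26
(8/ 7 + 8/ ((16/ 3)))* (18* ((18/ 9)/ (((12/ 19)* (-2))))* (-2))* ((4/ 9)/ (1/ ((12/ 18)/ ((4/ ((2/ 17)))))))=1406/ 1071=1.31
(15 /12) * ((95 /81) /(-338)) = -0.00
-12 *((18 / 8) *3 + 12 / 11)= -1035 / 11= -94.09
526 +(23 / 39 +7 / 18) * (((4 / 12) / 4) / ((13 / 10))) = 9601697 / 18252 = 526.06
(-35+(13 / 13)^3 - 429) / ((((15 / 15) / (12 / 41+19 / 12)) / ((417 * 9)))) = -534613599 / 164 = -3259839.02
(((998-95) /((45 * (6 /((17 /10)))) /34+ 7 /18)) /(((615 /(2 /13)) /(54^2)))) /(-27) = -338213232 /70150795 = -4.82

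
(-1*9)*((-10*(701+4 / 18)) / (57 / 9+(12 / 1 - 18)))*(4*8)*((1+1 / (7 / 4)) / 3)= 3173531.43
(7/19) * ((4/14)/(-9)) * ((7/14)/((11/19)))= -1/99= -0.01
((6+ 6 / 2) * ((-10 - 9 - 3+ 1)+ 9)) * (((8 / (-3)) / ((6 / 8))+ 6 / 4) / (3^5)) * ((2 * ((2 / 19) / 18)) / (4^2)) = 37 / 55404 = 0.00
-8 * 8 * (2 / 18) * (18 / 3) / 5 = -128 / 15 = -8.53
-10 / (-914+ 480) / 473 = 5 / 102641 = 0.00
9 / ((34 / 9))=81 / 34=2.38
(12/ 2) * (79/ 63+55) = 7088/ 21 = 337.52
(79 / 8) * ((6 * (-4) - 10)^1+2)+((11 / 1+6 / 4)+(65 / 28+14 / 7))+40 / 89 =-744433 / 2492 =-298.73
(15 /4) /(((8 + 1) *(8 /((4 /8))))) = 5 /192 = 0.03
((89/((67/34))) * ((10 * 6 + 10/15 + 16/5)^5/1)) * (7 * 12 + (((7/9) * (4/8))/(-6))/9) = 49836185465891254469872/12363384375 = 4030950098636.83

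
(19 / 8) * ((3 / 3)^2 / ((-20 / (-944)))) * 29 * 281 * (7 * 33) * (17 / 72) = 11957752961 / 240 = 49823970.67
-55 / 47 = -1.17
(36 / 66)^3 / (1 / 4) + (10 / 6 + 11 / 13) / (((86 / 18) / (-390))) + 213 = 488361 / 57233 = 8.53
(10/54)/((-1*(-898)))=0.00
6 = 6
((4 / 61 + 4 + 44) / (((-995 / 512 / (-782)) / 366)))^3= 349442554241898817613098647552 / 985074875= 354737049040966370818.36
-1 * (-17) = 17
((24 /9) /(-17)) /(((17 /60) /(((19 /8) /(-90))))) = 38 /2601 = 0.01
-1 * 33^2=-1089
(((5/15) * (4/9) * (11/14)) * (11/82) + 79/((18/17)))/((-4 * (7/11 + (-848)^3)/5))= 12722215/83166013618632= 0.00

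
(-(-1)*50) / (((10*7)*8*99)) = 0.00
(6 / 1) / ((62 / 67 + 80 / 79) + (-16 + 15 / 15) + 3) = -15879 / 26629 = -0.60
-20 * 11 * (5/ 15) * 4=-880/ 3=-293.33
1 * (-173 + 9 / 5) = -856 / 5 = -171.20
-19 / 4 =-4.75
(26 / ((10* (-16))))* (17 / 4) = -221 / 320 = -0.69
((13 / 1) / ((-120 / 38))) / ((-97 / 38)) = 4693 / 2910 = 1.61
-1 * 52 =-52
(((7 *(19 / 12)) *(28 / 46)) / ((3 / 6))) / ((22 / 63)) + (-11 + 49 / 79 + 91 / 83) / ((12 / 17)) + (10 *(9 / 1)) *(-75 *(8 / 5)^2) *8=-2751443499209 / 19907052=-138214.51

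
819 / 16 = 51.19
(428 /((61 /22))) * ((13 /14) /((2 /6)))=183612 /427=430.00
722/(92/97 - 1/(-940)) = 65831960/86577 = 760.39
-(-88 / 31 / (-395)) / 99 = -8 / 110205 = -0.00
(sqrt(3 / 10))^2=3 / 10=0.30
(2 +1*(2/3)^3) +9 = 305/27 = 11.30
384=384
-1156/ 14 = -578/ 7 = -82.57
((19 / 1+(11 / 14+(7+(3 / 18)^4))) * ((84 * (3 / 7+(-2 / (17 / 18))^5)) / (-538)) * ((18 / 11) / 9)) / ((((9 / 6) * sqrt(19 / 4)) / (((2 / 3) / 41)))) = 1655623132498 * sqrt(19) / 45261217485099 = 0.16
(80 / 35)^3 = 4096 / 343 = 11.94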